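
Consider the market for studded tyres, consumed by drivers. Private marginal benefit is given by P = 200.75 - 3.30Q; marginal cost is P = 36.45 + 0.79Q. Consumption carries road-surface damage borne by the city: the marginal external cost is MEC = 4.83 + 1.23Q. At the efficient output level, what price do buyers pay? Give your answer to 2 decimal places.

P = 101.83

Social marginal benefit = demand − MEC = 195.92 - 4.53Q.
Set SMB = MC: 195.92 - 4.53Q = 36.45 + 0.79Q → Q* = 29.9756.
Consumer price on the demand curve at Q*: 200.75 − 3.30×29.9756 = 101.8305.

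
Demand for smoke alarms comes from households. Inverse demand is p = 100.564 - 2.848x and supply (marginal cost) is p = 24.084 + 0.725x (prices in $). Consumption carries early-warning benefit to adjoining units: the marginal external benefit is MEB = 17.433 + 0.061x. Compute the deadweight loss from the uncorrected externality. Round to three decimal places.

Market equilibrium (private): 24.084 + 0.725x = 100.564 - 2.848x → x_m = 21.4050.
Social marginal benefit = demand + MEB = 117.997 - 2.787x.
Set SMB = MC: 117.997 - 2.787x = 24.084 + 0.725x → x* = 26.7406.
The loss is the area between SMB and MC from x* to x_m; with linear curves that's a triangle of height MEB(x_m).
DWL = ½ × 5.3356 × 18.7387 = 49.9911.

DWL = $49.991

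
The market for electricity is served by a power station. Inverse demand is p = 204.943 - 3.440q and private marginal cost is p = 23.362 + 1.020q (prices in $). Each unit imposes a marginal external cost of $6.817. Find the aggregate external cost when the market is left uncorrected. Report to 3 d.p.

Market equilibrium (private): 23.362 + 1.020q = 204.943 - 3.440q → q_m = 40.7132.
Total external cost = MEC × q_m = 6.817 × 40.7132 = 277.5419.

$277.542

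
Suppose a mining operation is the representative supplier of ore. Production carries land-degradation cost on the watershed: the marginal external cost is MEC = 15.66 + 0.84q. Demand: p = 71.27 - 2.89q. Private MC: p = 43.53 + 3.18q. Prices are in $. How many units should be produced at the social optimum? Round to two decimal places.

q* = 1.75

Social marginal cost = private MC + MEC = 59.19 + 4.02q.
Set SMC = demand: 59.19 + 4.02q = 71.27 - 2.89q → q* = 1.7482.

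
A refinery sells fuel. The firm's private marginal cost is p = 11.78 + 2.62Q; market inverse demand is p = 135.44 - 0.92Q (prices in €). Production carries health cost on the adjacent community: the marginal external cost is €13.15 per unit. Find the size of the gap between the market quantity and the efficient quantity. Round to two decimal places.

3.71 units

Market equilibrium (private): 11.78 + 2.62Q = 135.44 - 0.92Q → Q_m = 34.9322.
Social marginal cost = private MC + MEC = 24.93 + 2.62Q.
Set SMC = demand: 24.93 + 2.62Q = 135.44 - 0.92Q → Q* = 31.2175.
Gap = |34.9322 − 31.2175| = 3.7147.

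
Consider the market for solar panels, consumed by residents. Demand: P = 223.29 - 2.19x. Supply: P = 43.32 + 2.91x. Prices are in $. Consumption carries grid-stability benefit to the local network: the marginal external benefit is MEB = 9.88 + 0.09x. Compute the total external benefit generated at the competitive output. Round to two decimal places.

Market equilibrium (private): 43.32 + 2.91x = 223.29 - 2.19x → x_m = 35.2882.
Total external benefit = ∫₀^{x_m} (9.88 + 0.09x) dx = 9.88×35.2882 + ½×0.09×35.2882² = 404.6840.

$404.68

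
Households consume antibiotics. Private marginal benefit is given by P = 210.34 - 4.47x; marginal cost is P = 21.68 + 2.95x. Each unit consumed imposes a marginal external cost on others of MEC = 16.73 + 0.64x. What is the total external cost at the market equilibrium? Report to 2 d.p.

632.25

Market equilibrium (private): 21.68 + 2.95x = 210.34 - 4.47x → x_m = 25.4259.
Total external cost = ∫₀^{x_m} (16.73 + 0.64x) dx = 16.73×25.4259 + ½×0.64×25.4259² = 632.2478.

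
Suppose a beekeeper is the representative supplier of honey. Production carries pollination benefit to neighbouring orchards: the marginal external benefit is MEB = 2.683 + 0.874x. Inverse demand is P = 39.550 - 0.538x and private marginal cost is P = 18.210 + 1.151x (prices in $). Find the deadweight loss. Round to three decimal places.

DWL = $115.580

Market equilibrium (private): 18.210 + 1.151x = 39.550 - 0.538x → x_m = 12.6347.
Social marginal cost = private MC − MEB = 15.527 + 0.277x.
Set SMC = demand: 15.527 + 0.277x = 39.550 - 0.538x → x* = 29.4761.
Height of the DWL triangle at x_m is demand(x_m) − SMC(x_m) = MEB(x_m) = 13.7257.
DWL = ½ × 16.8414 × 13.7257 = 115.5800.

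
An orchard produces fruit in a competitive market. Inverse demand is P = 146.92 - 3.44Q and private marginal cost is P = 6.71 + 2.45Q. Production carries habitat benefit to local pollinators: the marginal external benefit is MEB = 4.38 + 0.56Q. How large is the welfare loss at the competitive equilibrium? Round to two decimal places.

Market equilibrium (private): 6.71 + 2.45Q = 146.92 - 3.44Q → Q_m = 23.8048.
Social marginal cost = private MC − MEB = 2.33 + 1.89Q.
Set SMC = demand: 2.33 + 1.89Q = 146.92 - 3.44Q → Q* = 27.1276.
Between Q* and Q_m the wedge demand − SMC runs linearly from 0 to MEB(Q_m), so the loss is a triangle.
DWL = ½ × 3.3228 × 17.7107 = 29.4246.

DWL = 29.42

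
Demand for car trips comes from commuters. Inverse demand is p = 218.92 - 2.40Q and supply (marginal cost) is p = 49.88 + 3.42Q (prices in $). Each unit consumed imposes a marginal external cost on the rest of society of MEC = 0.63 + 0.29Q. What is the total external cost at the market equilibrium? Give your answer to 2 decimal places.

Market equilibrium (private): 49.88 + 3.42Q = 218.92 - 2.40Q → Q_m = 29.0447.
Total external cost = ∫₀^{Q_m} (0.63 + 0.29Q) dQ = 0.63×29.0447 + ½×0.29×29.0447² = 140.6194.

$140.62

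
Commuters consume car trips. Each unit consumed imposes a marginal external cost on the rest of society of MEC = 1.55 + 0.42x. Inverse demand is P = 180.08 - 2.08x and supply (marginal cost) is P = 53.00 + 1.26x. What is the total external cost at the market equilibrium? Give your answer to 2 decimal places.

362.98

Market equilibrium (private): 53.00 + 1.26x = 180.08 - 2.08x → x_m = 38.0479.
Total external cost = ∫₀^{x_m} (1.55 + 0.42x) dx = 1.55×38.0479 + ½×0.42×38.0479² = 362.9792.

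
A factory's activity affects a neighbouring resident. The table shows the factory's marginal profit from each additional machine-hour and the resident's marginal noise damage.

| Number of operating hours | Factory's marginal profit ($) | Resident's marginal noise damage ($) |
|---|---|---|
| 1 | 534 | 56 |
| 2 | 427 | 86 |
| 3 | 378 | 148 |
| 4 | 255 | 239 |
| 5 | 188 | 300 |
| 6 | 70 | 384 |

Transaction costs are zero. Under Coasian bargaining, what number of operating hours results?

4

Bargaining reaches the level where marginal profit last exceeds marginal noise damage.
That holds through level 4 (255 ≥ 239) but not at 5 (188 < 300).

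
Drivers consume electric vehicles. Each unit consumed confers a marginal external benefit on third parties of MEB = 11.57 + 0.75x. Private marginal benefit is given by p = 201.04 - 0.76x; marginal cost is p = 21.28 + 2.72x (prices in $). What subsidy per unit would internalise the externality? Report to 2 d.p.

Social marginal benefit = demand + MEB = 212.61 - 0.01x.
Set SMB = MC: 212.61 - 0.01x = 21.28 + 2.72x → x* = 70.0842.
The Pigouvian subsidy equals MEB at x*: 11.57 + 0.75×70.0842 = 64.1332.

subsidy = $64.13 per unit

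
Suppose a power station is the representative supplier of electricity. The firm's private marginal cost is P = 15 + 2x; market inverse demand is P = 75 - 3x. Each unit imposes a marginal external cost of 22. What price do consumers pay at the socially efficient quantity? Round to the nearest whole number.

P = 52

Social marginal cost = private MC + MEC = 37 + 2x.
Set SMC = demand: 37 + 2x = 75 - 3x → x* = 7.6000.
Consumer price on the demand curve at x*: 75 − 3×7.6000 = 52.2000.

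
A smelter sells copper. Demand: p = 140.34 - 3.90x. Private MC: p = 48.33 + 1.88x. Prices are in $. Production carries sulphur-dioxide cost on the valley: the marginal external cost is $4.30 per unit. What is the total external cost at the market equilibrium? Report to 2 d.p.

$68.45

Market equilibrium (private): 48.33 + 1.88x = 140.34 - 3.90x → x_m = 15.9187.
Total external cost = MEC × x_m = 4.30 × 15.9187 = 68.4504.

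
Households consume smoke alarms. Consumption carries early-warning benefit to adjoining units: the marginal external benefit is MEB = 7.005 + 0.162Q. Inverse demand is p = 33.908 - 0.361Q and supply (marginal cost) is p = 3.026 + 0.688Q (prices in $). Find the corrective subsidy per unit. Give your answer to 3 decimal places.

subsidy = $13.925 per unit

Social marginal benefit = demand + MEB = 40.913 - 0.199Q.
Set SMB = MC: 40.913 - 0.199Q = 3.026 + 0.688Q → Q* = 42.7136.
The Pigouvian subsidy equals MEB at Q*: 7.005 + 0.162×42.7136 = 13.9246.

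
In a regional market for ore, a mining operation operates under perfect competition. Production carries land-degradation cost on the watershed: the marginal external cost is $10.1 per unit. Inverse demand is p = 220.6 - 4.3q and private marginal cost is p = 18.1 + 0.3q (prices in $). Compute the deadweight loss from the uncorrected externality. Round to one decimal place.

DWL = $11.1

Market equilibrium (private): 18.1 + 0.3q = 220.6 - 4.3q → q_m = 44.0217.
Social marginal cost = private MC + MEC = 28.2 + 0.3q.
Set SMC = demand: 28.2 + 0.3q = 220.6 - 4.3q → q* = 41.8261.
Height of the DWL triangle at q_m is SMC(q_m) − demand(q_m) = MEC(q_m) = 10.1000.
DWL = ½ × 2.1956 × 10.1000 = 11.0878.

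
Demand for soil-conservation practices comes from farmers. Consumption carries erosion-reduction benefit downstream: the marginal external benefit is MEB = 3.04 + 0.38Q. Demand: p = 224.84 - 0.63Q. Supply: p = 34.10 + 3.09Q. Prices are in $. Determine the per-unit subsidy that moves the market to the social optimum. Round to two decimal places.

subsidy = $25.09 per unit

Social marginal benefit = demand + MEB = 227.88 - 0.25Q.
Set SMB = MC: 227.88 - 0.25Q = 34.10 + 3.09Q → Q* = 58.0180.
The Pigouvian subsidy equals MEB at Q*: 3.04 + 0.38×58.0180 = 25.0868.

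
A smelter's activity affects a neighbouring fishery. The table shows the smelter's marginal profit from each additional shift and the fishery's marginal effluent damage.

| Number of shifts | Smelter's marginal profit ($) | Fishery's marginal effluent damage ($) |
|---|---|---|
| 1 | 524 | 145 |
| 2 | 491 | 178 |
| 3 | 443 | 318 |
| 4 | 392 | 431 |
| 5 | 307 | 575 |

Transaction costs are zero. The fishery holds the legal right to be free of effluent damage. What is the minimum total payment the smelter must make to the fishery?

$641

Efficient level: marginal profit ≥ marginal effluent damage through level 3, so k* = 3.
With the fishery holding the right, the smelter must at least compensate total damage at k*: 145 + 178 + 318 = 641.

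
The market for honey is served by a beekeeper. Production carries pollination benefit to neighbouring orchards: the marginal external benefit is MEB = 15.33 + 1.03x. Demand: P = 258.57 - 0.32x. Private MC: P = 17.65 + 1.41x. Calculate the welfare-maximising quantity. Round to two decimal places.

Social marginal cost = private MC − MEB = 2.32 + 0.38x.
Set SMC = demand: 2.32 + 0.38x = 258.57 - 0.32x → x* = 366.0714.

x* = 366.07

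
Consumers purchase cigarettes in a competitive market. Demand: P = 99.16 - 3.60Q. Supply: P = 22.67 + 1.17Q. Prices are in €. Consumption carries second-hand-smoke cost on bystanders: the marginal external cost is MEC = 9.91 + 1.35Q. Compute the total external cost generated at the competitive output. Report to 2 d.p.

€332.48

Market equilibrium (private): 22.67 + 1.17Q = 99.16 - 3.60Q → Q_m = 16.0356.
Total external cost = ∫₀^{Q_m} (9.91 + 1.35Q) dQ = 9.91×16.0356 + ½×1.35×16.0356² = 332.4826.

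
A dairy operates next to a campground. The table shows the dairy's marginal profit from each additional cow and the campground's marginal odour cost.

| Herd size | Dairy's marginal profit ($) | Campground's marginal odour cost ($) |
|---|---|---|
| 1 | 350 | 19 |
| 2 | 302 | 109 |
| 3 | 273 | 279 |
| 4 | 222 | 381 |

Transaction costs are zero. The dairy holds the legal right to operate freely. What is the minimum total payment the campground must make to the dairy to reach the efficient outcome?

Left alone the dairy would choose level 4 (marginal profit stays positive).
Efficient level: k* = 2 (marginal profit ≥ marginal odour cost through 2).
The campground must at least cover the dairy's forgone profit from cutting 4→2: 273 + 222 = 495.

$495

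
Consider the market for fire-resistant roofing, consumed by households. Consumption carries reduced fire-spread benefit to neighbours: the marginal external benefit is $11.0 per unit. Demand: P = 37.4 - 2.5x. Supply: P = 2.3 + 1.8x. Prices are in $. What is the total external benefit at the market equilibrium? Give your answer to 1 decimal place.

Market equilibrium (private): 2.3 + 1.8x = 37.4 - 2.5x → x_m = 8.1628.
Total external benefit = MEB × x_m = 11.0 × 8.1628 = 89.7908.

$89.8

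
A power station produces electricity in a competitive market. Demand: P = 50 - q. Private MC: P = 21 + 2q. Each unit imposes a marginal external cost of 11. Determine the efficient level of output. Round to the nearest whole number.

Social marginal cost = private MC + MEC = 32 + 2q.
Set SMC = demand: 32 + 2q = 50 - q → q* = 6.0000.

q* = 6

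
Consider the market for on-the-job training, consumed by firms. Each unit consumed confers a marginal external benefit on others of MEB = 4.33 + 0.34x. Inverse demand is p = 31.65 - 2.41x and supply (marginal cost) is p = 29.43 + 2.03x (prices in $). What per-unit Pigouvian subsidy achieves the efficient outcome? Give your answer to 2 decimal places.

subsidy = $4.87 per unit

Social marginal benefit = demand + MEB = 35.98 - 2.07x.
Set SMB = MC: 35.98 - 2.07x = 29.43 + 2.03x → x* = 1.5976.
The Pigouvian subsidy equals MEB at x*: 4.33 + 0.34×1.5976 = 4.8732.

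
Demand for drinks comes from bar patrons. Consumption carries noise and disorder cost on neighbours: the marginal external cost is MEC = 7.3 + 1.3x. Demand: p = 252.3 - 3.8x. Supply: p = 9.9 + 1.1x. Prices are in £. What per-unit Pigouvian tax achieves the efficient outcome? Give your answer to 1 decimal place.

Social marginal benefit = demand − MEC = 245.0 - 5.1x.
Set SMB = MC: 245.0 - 5.1x = 9.9 + 1.1x → x* = 37.9194.
The Pigouvian tax equals MEC at x*: 7.3 + 1.3×37.9194 = 56.5952.

tax = £56.6 per unit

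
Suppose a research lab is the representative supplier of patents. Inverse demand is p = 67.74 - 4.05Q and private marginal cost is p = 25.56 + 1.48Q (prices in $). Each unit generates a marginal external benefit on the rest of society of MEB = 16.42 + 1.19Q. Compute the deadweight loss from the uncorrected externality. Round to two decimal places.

DWL = $74.89

Market equilibrium (private): 25.56 + 1.48Q = 67.74 - 4.05Q → Q_m = 7.6275.
Social marginal cost = private MC − MEB = 9.14 + 0.29Q.
Set SMC = demand: 9.14 + 0.29Q = 67.74 - 4.05Q → Q* = 13.5023.
The welfare-loss triangle has base |Q_m − Q*| and height MEB(Q_m) (the vertical gap between SMC and demand is zero at Q* and MEB at Q_m).
DWL = ½ × 5.8748 × 25.4967 = 74.8940.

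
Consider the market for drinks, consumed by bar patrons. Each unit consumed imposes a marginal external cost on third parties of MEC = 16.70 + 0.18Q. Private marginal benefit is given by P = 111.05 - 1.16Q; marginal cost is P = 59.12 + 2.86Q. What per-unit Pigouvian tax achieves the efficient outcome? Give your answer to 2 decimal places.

Social marginal benefit = demand − MEC = 94.35 - 1.34Q.
Set SMB = MC: 94.35 - 1.34Q = 59.12 + 2.86Q → Q* = 8.3881.
The Pigouvian tax equals MEC at Q*: 16.70 + 0.18×8.3881 = 18.2099.

tax = 18.21 per unit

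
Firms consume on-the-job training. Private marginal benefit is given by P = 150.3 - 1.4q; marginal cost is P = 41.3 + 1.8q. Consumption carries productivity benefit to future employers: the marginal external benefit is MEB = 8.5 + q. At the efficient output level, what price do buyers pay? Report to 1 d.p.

Social marginal benefit = demand + MEB = 158.8 - 0.4q.
Set SMB = MC: 158.8 - 0.4q = 41.3 + 1.8q → q* = 53.4091.
Consumer price on the demand curve at q*: 150.3 − 1.4×53.4091 = 75.5273.

P = 75.5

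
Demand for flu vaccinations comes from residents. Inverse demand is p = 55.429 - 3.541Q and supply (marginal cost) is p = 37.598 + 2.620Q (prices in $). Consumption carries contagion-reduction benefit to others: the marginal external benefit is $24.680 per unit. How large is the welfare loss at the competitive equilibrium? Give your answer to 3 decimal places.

DWL = $49.432

Market equilibrium (private): 37.598 + 2.620Q = 55.429 - 3.541Q → Q_m = 2.8942.
Social marginal benefit = demand + MEB = 80.109 - 3.541Q.
Set SMB = MC: 80.109 - 3.541Q = 37.598 + 2.620Q → Q* = 6.9000.
Between Q* and Q_m the wedge SMB − MC runs linearly from 0 to MEB(Q_m), so the loss is a triangle.
DWL = ½ × 4.0058 × 24.6800 = 49.4316.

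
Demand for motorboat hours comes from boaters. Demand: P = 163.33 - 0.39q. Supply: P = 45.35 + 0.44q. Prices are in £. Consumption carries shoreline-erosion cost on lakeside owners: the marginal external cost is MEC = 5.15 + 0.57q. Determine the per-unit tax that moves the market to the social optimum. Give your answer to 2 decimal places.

tax = £51.09 per unit

Social marginal benefit = demand − MEC = 158.18 - 0.96q.
Set SMB = MC: 158.18 - 0.96q = 45.35 + 0.44q → q* = 80.5929.
The Pigouvian tax equals MEC at q*: 5.15 + 0.57×80.5929 = 51.0880.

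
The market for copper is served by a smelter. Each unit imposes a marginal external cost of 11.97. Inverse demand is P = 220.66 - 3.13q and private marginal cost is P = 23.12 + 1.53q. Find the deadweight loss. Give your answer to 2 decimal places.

Market equilibrium (private): 23.12 + 1.53q = 220.66 - 3.13q → q_m = 42.3906.
Social marginal cost = private MC + MEC = 35.09 + 1.53q.
Set SMC = demand: 35.09 + 1.53q = 220.66 - 3.13q → q* = 39.8219.
The loss is the area between SMC and demand from q* to q_m; with linear curves that's a triangle of height MEC(q_m).
DWL = ½ × 2.5687 × 11.9700 = 15.3737.

DWL = 15.37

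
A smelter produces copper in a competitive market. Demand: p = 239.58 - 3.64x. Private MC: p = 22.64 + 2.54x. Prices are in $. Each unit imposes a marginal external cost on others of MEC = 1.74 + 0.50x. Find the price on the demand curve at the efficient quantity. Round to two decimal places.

Social marginal cost = private MC + MEC = 24.38 + 3.04x.
Set SMC = demand: 24.38 + 3.04x = 239.58 - 3.64x → x* = 32.2156.
Consumer price on the demand curve at x*: 239.58 − 3.64×32.2156 = 122.3152.

P = $122.32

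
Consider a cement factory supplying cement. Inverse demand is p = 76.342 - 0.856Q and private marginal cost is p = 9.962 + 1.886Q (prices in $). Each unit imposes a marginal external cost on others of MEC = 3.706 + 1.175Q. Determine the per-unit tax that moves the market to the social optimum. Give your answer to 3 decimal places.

tax = $22.507 per unit

Social marginal cost = private MC + MEC = 13.668 + 3.061Q.
Set SMC = demand: 13.668 + 3.061Q = 76.342 - 0.856Q → Q* = 16.0005.
The Pigouvian tax equals MEC at Q*: 3.706 + 1.175×16.0005 = 22.5066.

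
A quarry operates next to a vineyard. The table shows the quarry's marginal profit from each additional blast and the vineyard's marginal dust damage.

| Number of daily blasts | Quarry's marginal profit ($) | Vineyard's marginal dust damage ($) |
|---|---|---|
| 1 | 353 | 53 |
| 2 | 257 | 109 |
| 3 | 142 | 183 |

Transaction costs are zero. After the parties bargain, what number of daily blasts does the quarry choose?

2

Bargaining reaches the level where marginal profit last exceeds marginal dust damage.
That holds through level 2 (257 ≥ 109) but not at 3 (142 < 183).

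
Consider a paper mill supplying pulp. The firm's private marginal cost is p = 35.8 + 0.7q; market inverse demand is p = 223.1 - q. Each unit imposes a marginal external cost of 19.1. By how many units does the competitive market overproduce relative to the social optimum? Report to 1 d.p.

11.2 units

Market equilibrium (private): 35.8 + 0.7q = 223.1 - q → q_m = 110.1765.
Social marginal cost = private MC + MEC = 54.9 + 0.7q.
Set SMC = demand: 54.9 + 0.7q = 223.1 - q → q* = 98.9412.
Gap = |110.1765 − 98.9412| = 11.2353.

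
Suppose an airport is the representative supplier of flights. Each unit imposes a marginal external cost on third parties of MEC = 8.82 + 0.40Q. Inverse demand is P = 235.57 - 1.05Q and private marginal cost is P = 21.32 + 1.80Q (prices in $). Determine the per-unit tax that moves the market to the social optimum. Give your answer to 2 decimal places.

tax = $34.10 per unit

Social marginal cost = private MC + MEC = 30.14 + 2.20Q.
Set SMC = demand: 30.14 + 2.20Q = 235.57 - 1.05Q → Q* = 63.2092.
The Pigouvian tax equals MEC at Q*: 8.82 + 0.40×63.2092 = 34.1037.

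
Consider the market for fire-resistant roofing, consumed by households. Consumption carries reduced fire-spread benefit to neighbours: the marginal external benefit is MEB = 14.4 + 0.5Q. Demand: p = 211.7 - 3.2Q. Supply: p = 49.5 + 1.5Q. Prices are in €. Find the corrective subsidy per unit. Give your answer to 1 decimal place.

Social marginal benefit = demand + MEB = 226.1 - 2.7Q.
Set SMB = MC: 226.1 - 2.7Q = 49.5 + 1.5Q → Q* = 42.0476.
The Pigouvian subsidy equals MEB at Q*: 14.4 + 0.5×42.0476 = 35.4238.

subsidy = €35.4 per unit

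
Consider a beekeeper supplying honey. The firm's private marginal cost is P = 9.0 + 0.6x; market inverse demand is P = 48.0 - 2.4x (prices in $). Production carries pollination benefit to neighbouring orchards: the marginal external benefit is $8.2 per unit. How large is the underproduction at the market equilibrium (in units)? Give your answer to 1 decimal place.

Market equilibrium (private): 9.0 + 0.6x = 48.0 - 2.4x → x_m = 13.0000.
Social marginal cost = private MC − MEB = 0.8 + 0.6x.
Set SMC = demand: 0.8 + 0.6x = 48.0 - 2.4x → x* = 15.7333.
Gap = |13.0000 − 15.7333| = 2.7333.

2.7 units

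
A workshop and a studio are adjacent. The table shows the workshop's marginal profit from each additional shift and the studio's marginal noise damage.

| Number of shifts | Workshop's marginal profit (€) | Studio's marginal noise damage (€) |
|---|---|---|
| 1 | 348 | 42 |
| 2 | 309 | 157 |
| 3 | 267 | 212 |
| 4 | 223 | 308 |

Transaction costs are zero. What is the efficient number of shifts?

Bargaining reaches the level where marginal profit last exceeds marginal noise damage.
That holds through level 3 (267 ≥ 212) but not at 4 (223 < 308).

3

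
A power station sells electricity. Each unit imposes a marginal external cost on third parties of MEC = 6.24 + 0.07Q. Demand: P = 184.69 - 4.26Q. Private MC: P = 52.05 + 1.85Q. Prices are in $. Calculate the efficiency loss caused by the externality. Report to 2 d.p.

Market equilibrium (private): 52.05 + 1.85Q = 184.69 - 4.26Q → Q_m = 21.7087.
Social marginal cost = private MC + MEC = 58.29 + 1.92Q.
Set SMC = demand: 58.29 + 1.92Q = 184.69 - 4.26Q → Q* = 20.4531.
Between Q* and Q_m the wedge SMC − demand runs linearly from 0 to MEC(Q_m), so the loss is a triangle.
DWL = ½ × 1.2556 × 7.7596 = 4.8715.

DWL = $4.87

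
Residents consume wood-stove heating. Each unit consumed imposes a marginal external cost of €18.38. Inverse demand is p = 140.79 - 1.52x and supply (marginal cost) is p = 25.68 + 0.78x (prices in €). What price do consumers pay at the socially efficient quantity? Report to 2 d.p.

Social marginal benefit = demand − MEC = 122.41 - 1.52x.
Set SMB = MC: 122.41 - 1.52x = 25.68 + 0.78x → x* = 42.0565.
Consumer price on the demand curve at x*: 140.79 − 1.52×42.0565 = 76.8641.

P = €76.86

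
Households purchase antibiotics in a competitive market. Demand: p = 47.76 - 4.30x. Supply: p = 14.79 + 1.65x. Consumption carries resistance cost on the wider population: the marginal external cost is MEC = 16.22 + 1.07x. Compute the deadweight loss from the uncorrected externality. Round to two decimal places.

DWL = 34.94

Market equilibrium (private): 14.79 + 1.65x = 47.76 - 4.30x → x_m = 5.5412.
Social marginal benefit = demand − MEC = 31.54 - 5.37x.
Set SMB = MC: 31.54 - 5.37x = 14.79 + 1.65x → x* = 2.3860.
The welfare-loss triangle has base |x_m − x*| and height MEC(x_m) (the vertical gap between SMB and MC is zero at x* and MEC at x_m).
DWL = ½ × 3.1552 × 22.1491 = 34.9424.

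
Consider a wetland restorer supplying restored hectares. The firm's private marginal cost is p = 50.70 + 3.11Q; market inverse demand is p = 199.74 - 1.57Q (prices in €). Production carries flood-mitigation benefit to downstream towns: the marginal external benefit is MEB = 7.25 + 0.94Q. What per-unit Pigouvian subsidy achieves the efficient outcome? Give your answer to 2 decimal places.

Social marginal cost = private MC − MEB = 43.45 + 2.17Q.
Set SMC = demand: 43.45 + 2.17Q = 199.74 - 1.57Q → Q* = 41.7888.
The Pigouvian subsidy equals MEB at Q*: 7.25 + 0.94×41.7888 = 46.5315.

subsidy = €46.53 per unit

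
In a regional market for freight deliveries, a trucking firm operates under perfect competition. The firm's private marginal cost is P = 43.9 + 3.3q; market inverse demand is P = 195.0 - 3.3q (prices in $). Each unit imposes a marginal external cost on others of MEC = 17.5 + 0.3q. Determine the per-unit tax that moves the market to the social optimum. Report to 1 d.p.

Social marginal cost = private MC + MEC = 61.4 + 3.6q.
Set SMC = demand: 61.4 + 3.6q = 195.0 - 3.3q → q* = 19.3623.
The Pigouvian tax equals MEC at q*: 17.5 + 0.3×19.3623 = 23.3087.

tax = $23.3 per unit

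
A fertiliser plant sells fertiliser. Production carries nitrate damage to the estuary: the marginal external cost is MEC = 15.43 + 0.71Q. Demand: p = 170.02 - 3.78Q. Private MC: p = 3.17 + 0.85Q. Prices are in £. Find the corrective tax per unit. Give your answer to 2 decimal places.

tax = £35.56 per unit

Social marginal cost = private MC + MEC = 18.60 + 1.56Q.
Set SMC = demand: 18.60 + 1.56Q = 170.02 - 3.78Q → Q* = 28.3558.
The Pigouvian tax equals MEC at Q*: 15.43 + 0.71×28.3558 = 35.5626.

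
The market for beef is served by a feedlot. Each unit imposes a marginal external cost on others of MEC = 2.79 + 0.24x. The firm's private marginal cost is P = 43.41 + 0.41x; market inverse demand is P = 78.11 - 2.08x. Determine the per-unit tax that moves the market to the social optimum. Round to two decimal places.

tax = 5.60 per unit

Social marginal cost = private MC + MEC = 46.20 + 0.65x.
Set SMC = demand: 46.20 + 0.65x = 78.11 - 2.08x → x* = 11.6886.
The Pigouvian tax equals MEC at x*: 2.79 + 0.24×11.6886 = 5.5953.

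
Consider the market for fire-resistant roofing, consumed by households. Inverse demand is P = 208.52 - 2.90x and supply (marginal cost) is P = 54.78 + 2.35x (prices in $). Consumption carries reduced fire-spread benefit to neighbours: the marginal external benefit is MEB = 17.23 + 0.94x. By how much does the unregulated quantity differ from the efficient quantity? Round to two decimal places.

Market equilibrium (private): 54.78 + 2.35x = 208.52 - 2.90x → x_m = 29.2838.
Social marginal benefit = demand + MEB = 225.75 - 1.96x.
Set SMB = MC: 225.75 - 1.96x = 54.78 + 2.35x → x* = 39.6682.
Gap = |29.2838 − 39.6682| = 10.3844.

10.38 units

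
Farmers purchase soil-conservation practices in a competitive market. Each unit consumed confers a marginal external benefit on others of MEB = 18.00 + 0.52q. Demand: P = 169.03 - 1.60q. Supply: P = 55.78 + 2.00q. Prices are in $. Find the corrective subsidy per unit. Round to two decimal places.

Social marginal benefit = demand + MEB = 187.03 - 1.08q.
Set SMB = MC: 187.03 - 1.08q = 55.78 + 2.00q → q* = 42.6136.
The Pigouvian subsidy equals MEB at q*: 18.00 + 0.52×42.6136 = 40.1591.

subsidy = $40.16 per unit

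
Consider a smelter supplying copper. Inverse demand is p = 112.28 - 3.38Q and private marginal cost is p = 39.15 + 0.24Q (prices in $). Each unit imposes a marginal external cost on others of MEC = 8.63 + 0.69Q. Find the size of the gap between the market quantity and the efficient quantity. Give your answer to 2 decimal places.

Market equilibrium (private): 39.15 + 0.24Q = 112.28 - 3.38Q → Q_m = 20.2017.
Social marginal cost = private MC + MEC = 47.78 + 0.93Q.
Set SMC = demand: 47.78 + 0.93Q = 112.28 - 3.38Q → Q* = 14.9652.
Gap = |20.2017 − 14.9652| = 5.2365.

5.24 units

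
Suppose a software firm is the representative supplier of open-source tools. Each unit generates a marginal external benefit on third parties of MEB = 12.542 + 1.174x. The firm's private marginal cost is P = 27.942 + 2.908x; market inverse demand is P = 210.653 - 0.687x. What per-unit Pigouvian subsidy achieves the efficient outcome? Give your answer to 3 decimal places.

subsidy = 107.225 per unit

Social marginal cost = private MC − MEB = 15.400 + 1.734x.
Set SMC = demand: 15.400 + 1.734x = 210.653 - 0.687x → x* = 80.6497.
The Pigouvian subsidy equals MEB at x*: 12.542 + 1.174×80.6497 = 107.2247.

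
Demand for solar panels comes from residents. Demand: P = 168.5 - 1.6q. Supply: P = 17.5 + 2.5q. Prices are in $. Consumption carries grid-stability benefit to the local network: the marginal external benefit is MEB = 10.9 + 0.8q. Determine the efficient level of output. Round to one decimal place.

Social marginal benefit = demand + MEB = 179.4 - 0.8q.
Set SMB = MC: 179.4 - 0.8q = 17.5 + 2.5q → q* = 49.0606.

q* = 49.1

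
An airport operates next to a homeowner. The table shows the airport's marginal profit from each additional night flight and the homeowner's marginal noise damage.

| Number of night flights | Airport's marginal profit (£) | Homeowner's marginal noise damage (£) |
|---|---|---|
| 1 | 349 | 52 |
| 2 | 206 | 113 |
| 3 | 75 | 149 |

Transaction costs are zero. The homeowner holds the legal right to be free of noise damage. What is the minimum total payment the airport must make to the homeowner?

£165

Efficient level: marginal profit ≥ marginal noise damage through level 2, so k* = 2.
With the homeowner holding the right, the airport must at least compensate total damage at k*: 52 + 113 = 165.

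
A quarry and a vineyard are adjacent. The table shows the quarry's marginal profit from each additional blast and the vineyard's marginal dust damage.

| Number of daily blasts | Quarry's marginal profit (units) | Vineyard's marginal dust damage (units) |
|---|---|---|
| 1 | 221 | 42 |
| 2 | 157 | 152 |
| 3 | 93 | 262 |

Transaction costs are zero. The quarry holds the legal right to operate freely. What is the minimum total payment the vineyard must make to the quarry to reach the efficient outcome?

Left alone the quarry would choose level 3 (marginal profit stays positive).
Efficient level: k* = 2 (marginal profit ≥ marginal dust damage through 2).
The vineyard must at least cover the quarry's forgone profit from cutting 3→2: 93 = 93.

93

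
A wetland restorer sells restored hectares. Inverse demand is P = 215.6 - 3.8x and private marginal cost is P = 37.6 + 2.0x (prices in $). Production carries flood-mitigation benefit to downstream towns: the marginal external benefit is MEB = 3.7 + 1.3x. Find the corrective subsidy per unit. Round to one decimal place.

Social marginal cost = private MC − MEB = 33.9 + 0.7x.
Set SMC = demand: 33.9 + 0.7x = 215.6 - 3.8x → x* = 40.3778.
The Pigouvian subsidy equals MEB at x*: 3.7 + 1.3×40.3778 = 56.1911.

subsidy = $56.2 per unit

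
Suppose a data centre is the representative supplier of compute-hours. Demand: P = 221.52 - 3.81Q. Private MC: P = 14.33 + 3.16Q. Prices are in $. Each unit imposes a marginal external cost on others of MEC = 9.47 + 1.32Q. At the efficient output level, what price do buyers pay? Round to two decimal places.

P = $130.65

Social marginal cost = private MC + MEC = 23.80 + 4.48Q.
Set SMC = demand: 23.80 + 4.48Q = 221.52 - 3.81Q → Q* = 23.8504.
Consumer price on the demand curve at Q*: 221.52 − 3.81×23.8504 = 130.6500.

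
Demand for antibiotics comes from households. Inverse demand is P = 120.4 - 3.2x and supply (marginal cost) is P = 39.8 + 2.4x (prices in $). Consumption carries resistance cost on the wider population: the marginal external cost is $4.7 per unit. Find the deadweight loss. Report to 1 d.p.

DWL = $2.0

Market equilibrium (private): 39.8 + 2.4x = 120.4 - 3.2x → x_m = 14.3929.
Social marginal benefit = demand − MEC = 115.7 - 3.2x.
Set SMB = MC: 115.7 - 3.2x = 39.8 + 2.4x → x* = 13.5536.
The loss is the area between SMB and MC from x* to x_m; with linear curves that's a triangle of height MEC(x_m).
DWL = ½ × 0.8393 × 4.7000 = 1.9724.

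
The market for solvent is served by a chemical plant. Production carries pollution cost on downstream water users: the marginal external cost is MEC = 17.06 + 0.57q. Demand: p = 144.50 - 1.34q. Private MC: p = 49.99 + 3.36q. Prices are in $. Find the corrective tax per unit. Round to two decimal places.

tax = $25.44 per unit

Social marginal cost = private MC + MEC = 67.05 + 3.93q.
Set SMC = demand: 67.05 + 3.93q = 144.50 - 1.34q → q* = 14.6964.
The Pigouvian tax equals MEC at q*: 17.06 + 0.57×14.6964 = 25.4369.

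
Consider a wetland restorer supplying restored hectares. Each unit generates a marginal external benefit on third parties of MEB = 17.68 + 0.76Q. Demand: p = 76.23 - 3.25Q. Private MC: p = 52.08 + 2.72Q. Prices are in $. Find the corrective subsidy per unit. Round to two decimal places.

Social marginal cost = private MC − MEB = 34.40 + 1.96Q.
Set SMC = demand: 34.40 + 1.96Q = 76.23 - 3.25Q → Q* = 8.0288.
The Pigouvian subsidy equals MEB at Q*: 17.68 + 0.76×8.0288 = 23.7819.

subsidy = $23.78 per unit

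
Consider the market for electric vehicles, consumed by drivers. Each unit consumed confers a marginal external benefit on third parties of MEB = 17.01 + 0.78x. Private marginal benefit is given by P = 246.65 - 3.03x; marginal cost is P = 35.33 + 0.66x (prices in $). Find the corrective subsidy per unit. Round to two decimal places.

Social marginal benefit = demand + MEB = 263.66 - 2.25x.
Set SMB = MC: 263.66 - 2.25x = 35.33 + 0.66x → x* = 78.4639.
The Pigouvian subsidy equals MEB at x*: 17.01 + 0.78×78.4639 = 78.2118.

subsidy = $78.21 per unit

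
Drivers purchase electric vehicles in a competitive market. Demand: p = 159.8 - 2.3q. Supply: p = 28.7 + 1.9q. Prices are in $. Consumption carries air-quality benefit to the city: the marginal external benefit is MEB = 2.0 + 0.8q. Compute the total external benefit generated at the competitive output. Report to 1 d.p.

$452.2

Market equilibrium (private): 28.7 + 1.9q = 159.8 - 2.3q → q_m = 31.2143.
Total external benefit = ∫₀^{q_m} (2.0 + 0.8q) dq = 2.0×31.2143 + ½×0.8×31.2143² = 452.1616.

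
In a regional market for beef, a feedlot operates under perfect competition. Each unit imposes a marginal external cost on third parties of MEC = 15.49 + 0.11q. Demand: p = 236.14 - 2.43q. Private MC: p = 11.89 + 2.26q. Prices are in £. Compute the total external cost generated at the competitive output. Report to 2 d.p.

£866.39

Market equilibrium (private): 11.89 + 2.26q = 236.14 - 2.43q → q_m = 47.8145.
Total external cost = ∫₀^{q_m} (15.49 + 0.11q) dq = 15.49×47.8145 + ½×0.11×47.8145² = 866.3891.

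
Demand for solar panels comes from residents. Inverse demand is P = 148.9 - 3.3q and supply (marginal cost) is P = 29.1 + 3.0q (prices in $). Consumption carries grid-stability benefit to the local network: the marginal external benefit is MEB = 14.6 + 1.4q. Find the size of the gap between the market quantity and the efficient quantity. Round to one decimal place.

8.4 units

Market equilibrium (private): 29.1 + 3.0q = 148.9 - 3.3q → q_m = 19.0159.
Social marginal benefit = demand + MEB = 163.5 - 1.9q.
Set SMB = MC: 163.5 - 1.9q = 29.1 + 3.0q → q* = 27.4286.
Gap = |19.0159 − 27.4286| = 8.4127.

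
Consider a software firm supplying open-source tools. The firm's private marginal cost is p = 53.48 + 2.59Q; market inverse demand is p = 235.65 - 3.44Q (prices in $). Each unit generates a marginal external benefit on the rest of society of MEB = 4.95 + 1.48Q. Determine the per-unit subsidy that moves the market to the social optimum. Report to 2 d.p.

subsidy = $65.82 per unit

Social marginal cost = private MC − MEB = 48.53 + 1.11Q.
Set SMC = demand: 48.53 + 1.11Q = 235.65 - 3.44Q → Q* = 41.1253.
The Pigouvian subsidy equals MEB at Q*: 4.95 + 1.48×41.1253 = 65.8154.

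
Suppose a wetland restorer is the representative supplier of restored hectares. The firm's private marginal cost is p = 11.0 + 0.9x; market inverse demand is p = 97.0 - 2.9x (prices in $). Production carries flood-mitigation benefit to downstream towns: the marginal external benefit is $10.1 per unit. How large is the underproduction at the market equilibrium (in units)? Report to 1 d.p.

Market equilibrium (private): 11.0 + 0.9x = 97.0 - 2.9x → x_m = 22.6316.
Social marginal cost = private MC − MEB = 0.9 + 0.9x.
Set SMC = demand: 0.9 + 0.9x = 97.0 - 2.9x → x* = 25.2895.
Gap = |22.6316 − 25.2895| = 2.6579.

2.7 units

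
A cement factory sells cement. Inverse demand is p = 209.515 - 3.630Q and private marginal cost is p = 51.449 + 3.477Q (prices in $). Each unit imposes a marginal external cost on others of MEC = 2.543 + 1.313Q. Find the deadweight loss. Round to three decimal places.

Market equilibrium (private): 51.449 + 3.477Q = 209.515 - 3.630Q → Q_m = 22.2409.
Social marginal cost = private MC + MEC = 53.992 + 4.790Q.
Set SMC = demand: 53.992 + 4.790Q = 209.515 - 3.630Q → Q* = 18.4707.
Between Q* and Q_m the wedge SMC − demand runs linearly from 0 to MEC(Q_m), so the loss is a triangle.
DWL = ½ × 3.7702 × 31.7453 = 59.8431.

DWL = $59.843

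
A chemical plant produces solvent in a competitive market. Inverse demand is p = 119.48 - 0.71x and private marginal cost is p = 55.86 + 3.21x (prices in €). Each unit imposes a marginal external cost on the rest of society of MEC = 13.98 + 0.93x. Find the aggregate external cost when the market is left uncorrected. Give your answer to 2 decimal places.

€349.37

Market equilibrium (private): 55.86 + 3.21x = 119.48 - 0.71x → x_m = 16.2296.
Total external cost = ∫₀^{x_m} (13.98 + 0.93x) dx = 13.98×16.2296 + ½×0.93×16.2296² = 349.3708.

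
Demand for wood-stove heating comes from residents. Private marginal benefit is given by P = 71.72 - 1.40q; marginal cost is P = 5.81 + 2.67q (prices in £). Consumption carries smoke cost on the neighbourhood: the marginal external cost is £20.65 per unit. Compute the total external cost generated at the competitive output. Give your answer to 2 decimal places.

Market equilibrium (private): 5.81 + 2.67q = 71.72 - 1.40q → q_m = 16.1941.
Total external cost = MEC × q_m = 20.65 × 16.1941 = 334.4082.

£334.41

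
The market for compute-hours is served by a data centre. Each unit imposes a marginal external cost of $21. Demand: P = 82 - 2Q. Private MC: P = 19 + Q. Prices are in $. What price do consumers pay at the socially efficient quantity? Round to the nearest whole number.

P = $54

Social marginal cost = private MC + MEC = 40 + Q.
Set SMC = demand: 40 + Q = 82 - 2Q → Q* = 14.0000.
Consumer price on the demand curve at Q*: 82 − 2×14.0000 = 54.0000.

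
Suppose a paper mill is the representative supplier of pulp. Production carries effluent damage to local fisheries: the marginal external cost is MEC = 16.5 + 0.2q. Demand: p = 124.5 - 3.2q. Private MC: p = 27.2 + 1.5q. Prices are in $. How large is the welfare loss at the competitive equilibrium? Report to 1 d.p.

Market equilibrium (private): 27.2 + 1.5q = 124.5 - 3.2q → q_m = 20.7021.
Social marginal cost = private MC + MEC = 43.7 + 1.7q.
Set SMC = demand: 43.7 + 1.7q = 124.5 - 3.2q → q* = 16.4898.
The loss is the area between SMC and demand from q* to q_m; with linear curves that's a triangle of height MEC(q_m).
DWL = ½ × 4.2123 × 20.6404 = 43.4718.

DWL = $43.5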